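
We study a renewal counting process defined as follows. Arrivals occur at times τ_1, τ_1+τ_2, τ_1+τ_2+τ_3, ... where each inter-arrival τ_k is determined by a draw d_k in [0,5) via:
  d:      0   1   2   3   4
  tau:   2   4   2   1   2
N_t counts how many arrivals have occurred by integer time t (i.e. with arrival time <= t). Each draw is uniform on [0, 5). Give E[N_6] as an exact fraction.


40756/15625

Inter-arrival values over d=0..4: [2, 4, 2, 1, 2]
Each d has probability 1/5, so the pmf of τ is: f(1) = 1/5, f(2) = 3/5, f(4) = 1/5
Renewal equation for m(n) = E[N_n]: condition on τ_1 = k (if k <= n, one arrival plus a fresh copy on the remaining n−k steps): m(n) = F(n) + Σ_{k<=n} f(k)·m(n−k), where F(n) = P(τ <= n) and m(0) = 0
m(1) = F(1) = 1/5
m(2) = F(2) + f(1)·m(1) = 4/5 + 1/5·1/5 = 21/25
m(3) = F(3) + f(1)·m(2) + f(2)·m(1) = 4/5 + 1/5·21/25 + 3/5·1/5 = 136/125
m(4) = F(4) + f(1)·m(3) + f(2)·m(2) = 1 + 1/5·136/125 + 3/5·21/25 = 1076/625
m(5) = F(5) + f(1)·m(4) + f(2)·m(3) + f(4)·m(1) = 1 + 1/5·1076/625 + 3/5·136/125 + 1/5·1/5 = 6366/3125
m(6) = F(6) + f(1)·m(5) + f(2)·m(4) + f(4)·m(2) = 1 + 1/5·6366/3125 + 3/5·1076/625 + 1/5·21/25 = 40756/15625
E[N_6] = m(6) = 40756/15625


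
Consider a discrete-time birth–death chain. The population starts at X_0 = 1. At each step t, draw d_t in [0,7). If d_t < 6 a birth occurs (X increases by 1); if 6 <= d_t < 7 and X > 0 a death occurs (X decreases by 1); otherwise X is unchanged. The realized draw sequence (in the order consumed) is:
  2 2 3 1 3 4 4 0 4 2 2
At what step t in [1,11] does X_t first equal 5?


4

t=0: X=1, d=2 → birth, X_1=2
t=1: X=2, d=2 → birth, X_2=3
t=2: X=3, d=3 → birth, X_3=4
t=3: X=4, d=1 → birth, X_4=5
t=4: X=5, d=3 → birth, X_5=6
t=5: X=6, d=4 → birth, X_6=7
t=6: X=7, d=4 → birth, X_7=8
t=7: X=8, d=0 → birth, X_8=9
t=8: X=9, d=4 → birth, X_9=10
t=9: X=10, d=2 → birth, X_10=11
t=10: X=11, d=2 → birth, X_11=12


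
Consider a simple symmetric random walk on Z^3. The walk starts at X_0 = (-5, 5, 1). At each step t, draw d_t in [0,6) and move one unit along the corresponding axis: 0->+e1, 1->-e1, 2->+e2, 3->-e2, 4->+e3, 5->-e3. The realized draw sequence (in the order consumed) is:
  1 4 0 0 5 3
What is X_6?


(-4, 4, 1)

t=0: X=(-5, 5, 1), d=1 → -e1, X_1=(-6, 5, 1)
t=1: X=(-6, 5, 1), d=4 → +e3, X_2=(-6, 5, 2)
t=2: X=(-6, 5, 2), d=0 → +e1, X_3=(-5, 5, 2)
t=3: X=(-5, 5, 2), d=0 → +e1, X_4=(-4, 5, 2)
t=4: X=(-4, 5, 2), d=5 → -e3, X_5=(-4, 5, 1)
t=5: X=(-4, 5, 1), d=3 → -e2, X_6=(-4, 4, 1)


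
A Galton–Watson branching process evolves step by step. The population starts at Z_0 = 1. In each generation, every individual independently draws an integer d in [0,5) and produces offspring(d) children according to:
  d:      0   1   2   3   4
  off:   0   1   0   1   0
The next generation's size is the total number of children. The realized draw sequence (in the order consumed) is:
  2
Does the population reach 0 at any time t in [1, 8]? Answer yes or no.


yes

gen 0: Z_0=1, draws=[2], offspring=[0], Z_1=0
gen 1: Z_1=0, draws=[], offspring=[], Z_2=0
gen 2: Z_2=0, draws=[], offspring=[], Z_3=0
gen 3: Z_3=0, draws=[], offspring=[], Z_4=0
gen 4: Z_4=0, draws=[], offspring=[], Z_5=0
gen 5: Z_5=0, draws=[], offspring=[], Z_6=0
gen 6: Z_6=0, draws=[], offspring=[], Z_7=0
gen 7: Z_7=0, draws=[], offspring=[], Z_8=0


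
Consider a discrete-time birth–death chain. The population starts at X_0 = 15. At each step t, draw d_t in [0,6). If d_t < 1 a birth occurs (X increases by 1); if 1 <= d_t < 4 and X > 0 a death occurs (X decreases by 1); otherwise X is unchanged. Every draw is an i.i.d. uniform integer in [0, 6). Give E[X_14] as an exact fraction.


X can drop by at most 1 per step and X_0 = 15 > T = 14, so X_t >= 15 − t >= 1 > 0 for every t <= 14: the floor at 0 (the 'and X > 0' condition) never binds. Hence X_14 = X_0 + Σ_{t<14} Y_t with i.i.d. increments Y_t = y(d_t) ∈ {+1, −1, 0}.
Outcome values over d=0..5: [1, -1, -1, -1, 0, 0]
Σy = -2, Σy² = 4, M = 6
μ = -2/6 = -1/3,  σ² = 4/6 − (-1/3)² = 5/9
E[X_14] = 15 + 14·(-1/3) = 31/3

31/3


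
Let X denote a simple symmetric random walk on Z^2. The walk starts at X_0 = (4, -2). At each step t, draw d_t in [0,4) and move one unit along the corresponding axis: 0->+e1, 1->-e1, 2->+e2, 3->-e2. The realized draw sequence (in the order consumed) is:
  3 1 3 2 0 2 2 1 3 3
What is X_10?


t=0: X=(4, -2), d=3 → -e2, X_1=(4, -3)
t=1: X=(4, -3), d=1 → -e1, X_2=(3, -3)
t=2: X=(3, -3), d=3 → -e2, X_3=(3, -4)
t=3: X=(3, -4), d=2 → +e2, X_4=(3, -3)
t=4: X=(3, -3), d=0 → +e1, X_5=(4, -3)
t=5: X=(4, -3), d=2 → +e2, X_6=(4, -2)
t=6: X=(4, -2), d=2 → +e2, X_7=(4, -1)
t=7: X=(4, -1), d=1 → -e1, X_8=(3, -1)
t=8: X=(3, -1), d=3 → -e2, X_9=(3, -2)
t=9: X=(3, -2), d=3 → -e2, X_10=(3, -3)

(3, -3)


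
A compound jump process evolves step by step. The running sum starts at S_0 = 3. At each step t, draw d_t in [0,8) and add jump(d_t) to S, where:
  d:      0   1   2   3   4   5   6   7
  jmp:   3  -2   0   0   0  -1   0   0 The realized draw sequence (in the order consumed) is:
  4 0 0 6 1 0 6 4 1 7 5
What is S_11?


7

t=0: S=3, d=4, jump=0, S_1=3
t=1: S=3, d=0, jump=3, S_2=6
t=2: S=6, d=0, jump=3, S_3=9
t=3: S=9, d=6, jump=0, S_4=9
t=4: S=9, d=1, jump=-2, S_5=7
t=5: S=7, d=0, jump=3, S_6=10
t=6: S=10, d=6, jump=0, S_7=10
t=7: S=10, d=4, jump=0, S_8=10
t=8: S=10, d=1, jump=-2, S_9=8
t=9: S=8, d=7, jump=0, S_10=8
t=10: S=8, d=5, jump=-1, S_11=7


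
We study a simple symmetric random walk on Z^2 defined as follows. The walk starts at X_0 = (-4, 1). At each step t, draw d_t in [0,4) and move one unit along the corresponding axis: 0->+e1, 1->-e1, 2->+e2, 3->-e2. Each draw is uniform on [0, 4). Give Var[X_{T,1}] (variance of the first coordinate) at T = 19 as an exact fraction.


Outcome values over d=0..3: [1, -1, 0, 0]
Σy = 0, Σy² = 2, M = 4
μ = 0/4 = 0,  σ² = 2/4 − (0)² = 1/2
Independent increments: Var[X_19] = 19·σ² = 19·(1/2) = 19/2

19/2


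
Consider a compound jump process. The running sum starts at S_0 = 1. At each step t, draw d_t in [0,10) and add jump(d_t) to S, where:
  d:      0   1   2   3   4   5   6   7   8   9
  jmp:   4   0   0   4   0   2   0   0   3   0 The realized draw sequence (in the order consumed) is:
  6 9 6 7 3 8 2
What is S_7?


t=0: S=1, d=6, jump=0, S_1=1
t=1: S=1, d=9, jump=0, S_2=1
t=2: S=1, d=6, jump=0, S_3=1
t=3: S=1, d=7, jump=0, S_4=1
t=4: S=1, d=3, jump=4, S_5=5
t=5: S=5, d=8, jump=3, S_6=8
t=6: S=8, d=2, jump=0, S_7=8

8


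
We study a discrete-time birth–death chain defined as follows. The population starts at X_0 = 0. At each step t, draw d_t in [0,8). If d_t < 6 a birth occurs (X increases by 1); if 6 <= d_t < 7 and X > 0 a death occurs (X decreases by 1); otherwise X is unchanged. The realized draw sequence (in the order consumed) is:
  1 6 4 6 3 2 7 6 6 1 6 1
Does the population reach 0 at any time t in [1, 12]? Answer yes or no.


t=0: X=0, d=1 → birth, X_1=1
t=1: X=1, d=6 → death, X_2=0
t=2: X=0, d=4 → birth, X_3=1
t=3: X=1, d=6 → death, X_4=0
t=4: X=0, d=3 → birth, X_5=1
t=5: X=1, d=2 → birth, X_6=2
t=6: X=2, d=7 → hold, X_7=2
t=7: X=2, d=6 → death, X_8=1
t=8: X=1, d=6 → death, X_9=0
t=9: X=0, d=1 → birth, X_10=1
t=10: X=1, d=6 → death, X_11=0
t=11: X=0, d=1 → birth, X_12=1

yes


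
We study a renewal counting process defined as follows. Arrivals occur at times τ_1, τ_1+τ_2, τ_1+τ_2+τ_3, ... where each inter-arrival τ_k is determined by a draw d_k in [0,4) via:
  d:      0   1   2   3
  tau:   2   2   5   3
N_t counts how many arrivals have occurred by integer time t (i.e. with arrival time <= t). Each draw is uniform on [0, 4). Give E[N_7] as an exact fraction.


17/8

Inter-arrival values over d=0..3: [2, 2, 5, 3]
Each d has probability 1/4, so the pmf of τ is: f(2) = 1/2, f(3) = 1/4, f(5) = 1/4
Renewal equation for m(n) = E[N_n]: condition on τ_1 = k (if k <= n, one arrival plus a fresh copy on the remaining n−k steps): m(n) = F(n) + Σ_{k<=n} f(k)·m(n−k), where F(n) = P(τ <= n) and m(0) = 0
m(1) = F(1) = 0
m(2) = F(2) = 1/2
m(3) = F(3) = 3/4
m(4) = F(4) + f(2)·m(2) = 3/4 + 1/2·1/2 = 1
m(5) = F(5) + f(2)·m(3) + f(3)·m(2) = 1 + 1/2·3/4 + 1/4·1/2 = 3/2
m(6) = F(6) + f(2)·m(4) + f(3)·m(3) = 1 + 1/2·1 + 1/4·3/4 = 27/16
m(7) = F(7) + f(2)·m(5) + f(3)·m(4) + f(5)·m(2) = 1 + 1/2·3/2 + 1/4·1 + 1/4·1/2 = 17/8
E[N_7] = m(7) = 17/8


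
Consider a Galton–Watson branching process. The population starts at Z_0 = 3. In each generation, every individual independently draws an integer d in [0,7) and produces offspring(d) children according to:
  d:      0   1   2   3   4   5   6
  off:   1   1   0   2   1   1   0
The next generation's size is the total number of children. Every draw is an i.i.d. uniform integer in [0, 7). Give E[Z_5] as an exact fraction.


23328/16807

Outcome values over d=0..6: [1, 1, 0, 2, 1, 1, 0]
Σy = 6, Σy² = 8, M = 7
μ = 6/7 = 6/7,  σ² = 8/7 − (6/7)² = 20/49
E[Z_0] = 3
E[Z_1] = 6/7·E[Z_0] = 18/7
E[Z_2] = 6/7·E[Z_1] = 108/49
E[Z_3] = 6/7·E[Z_2] = 648/343
E[Z_4] = 6/7·E[Z_3] = 3888/2401
E[Z_5] = 6/7·E[Z_4] = 23328/16807


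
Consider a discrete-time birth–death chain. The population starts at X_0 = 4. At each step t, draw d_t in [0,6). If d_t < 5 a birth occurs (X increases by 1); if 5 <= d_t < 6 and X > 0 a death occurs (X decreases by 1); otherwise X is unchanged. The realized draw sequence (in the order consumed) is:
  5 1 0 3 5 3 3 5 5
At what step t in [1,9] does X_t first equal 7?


7

t=0: X=4, d=5 → death, X_1=3
t=1: X=3, d=1 → birth, X_2=4
t=2: X=4, d=0 → birth, X_3=5
t=3: X=5, d=3 → birth, X_4=6
t=4: X=6, d=5 → death, X_5=5
t=5: X=5, d=3 → birth, X_6=6
t=6: X=6, d=3 → birth, X_7=7
t=7: X=7, d=5 → death, X_8=6
t=8: X=6, d=5 → death, X_9=5


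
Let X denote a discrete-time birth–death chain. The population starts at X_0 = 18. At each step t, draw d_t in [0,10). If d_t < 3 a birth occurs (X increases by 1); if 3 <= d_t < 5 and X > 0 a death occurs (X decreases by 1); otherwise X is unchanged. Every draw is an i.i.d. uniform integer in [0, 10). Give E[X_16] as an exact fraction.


98/5

X can drop by at most 1 per step and X_0 = 18 > T = 16, so X_t >= 18 − t >= 2 > 0 for every t <= 16: the floor at 0 (the 'and X > 0' condition) never binds. Hence X_16 = X_0 + Σ_{t<16} Y_t with i.i.d. increments Y_t = y(d_t) ∈ {+1, −1, 0}.
Outcome values over d=0..9: [1, 1, 1, -1, -1, 0, 0, 0, 0, 0]
Σy = 1, Σy² = 5, M = 10
μ = 1/10 = 1/10,  σ² = 5/10 − (1/10)² = 49/100
E[X_16] = 18 + 16·(1/10) = 98/5


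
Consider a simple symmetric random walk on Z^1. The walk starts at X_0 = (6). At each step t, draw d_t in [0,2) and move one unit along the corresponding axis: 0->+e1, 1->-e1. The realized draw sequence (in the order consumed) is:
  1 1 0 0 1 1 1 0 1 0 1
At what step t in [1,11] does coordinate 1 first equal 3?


t=0: X=(6), d=1 → -e1, X_1=(5)
t=1: X=(5), d=1 → -e1, X_2=(4)
t=2: X=(4), d=0 → +e1, X_3=(5)
t=3: X=(5), d=0 → +e1, X_4=(6)
t=4: X=(6), d=1 → -e1, X_5=(5)
t=5: X=(5), d=1 → -e1, X_6=(4)
t=6: X=(4), d=1 → -e1, X_7=(3)
t=7: X=(3), d=0 → +e1, X_8=(4)
t=8: X=(4), d=1 → -e1, X_9=(3)
t=9: X=(3), d=0 → +e1, X_10=(4)
t=10: X=(4), d=1 → -e1, X_11=(3)

7


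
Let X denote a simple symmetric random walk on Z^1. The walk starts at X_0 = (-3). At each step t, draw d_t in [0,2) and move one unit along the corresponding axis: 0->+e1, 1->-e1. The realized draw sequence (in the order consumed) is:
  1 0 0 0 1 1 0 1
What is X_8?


t=0: X=(-3), d=1 → -e1, X_1=(-4)
t=1: X=(-4), d=0 → +e1, X_2=(-3)
t=2: X=(-3), d=0 → +e1, X_3=(-2)
t=3: X=(-2), d=0 → +e1, X_4=(-1)
t=4: X=(-1), d=1 → -e1, X_5=(-2)
t=5: X=(-2), d=1 → -e1, X_6=(-3)
t=6: X=(-3), d=0 → +e1, X_7=(-2)
t=7: X=(-2), d=1 → -e1, X_8=(-3)

(-3)


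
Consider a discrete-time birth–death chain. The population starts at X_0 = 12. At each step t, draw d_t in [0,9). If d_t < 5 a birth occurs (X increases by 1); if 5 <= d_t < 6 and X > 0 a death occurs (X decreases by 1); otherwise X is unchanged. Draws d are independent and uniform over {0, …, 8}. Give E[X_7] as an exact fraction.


136/9

X can drop by at most 1 per step and X_0 = 12 > T = 7, so X_t >= 12 − t >= 5 > 0 for every t <= 7: the floor at 0 (the 'and X > 0' condition) never binds. Hence X_7 = X_0 + Σ_{t<7} Y_t with i.i.d. increments Y_t = y(d_t) ∈ {+1, −1, 0}.
Outcome values over d=0..8: [1, 1, 1, 1, 1, -1, 0, 0, 0]
Σy = 4, Σy² = 6, M = 9
μ = 4/9 = 4/9,  σ² = 6/9 − (4/9)² = 38/81
E[X_7] = 12 + 7·(4/9) = 136/9


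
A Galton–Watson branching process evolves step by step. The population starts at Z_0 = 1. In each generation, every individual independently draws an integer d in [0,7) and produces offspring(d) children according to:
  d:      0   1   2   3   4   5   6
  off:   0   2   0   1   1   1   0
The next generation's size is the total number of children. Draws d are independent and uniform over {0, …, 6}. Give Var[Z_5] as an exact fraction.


Outcome values over d=0..6: [0, 2, 0, 1, 1, 1, 0]
Σy = 5, Σy² = 7, M = 7
μ = 5/7 = 5/7,  σ² = 7/7 − (5/7)² = 24/49
V_0 = 0, E_0 = 1
V_1 = 24/49·E_0 + (5/7)²·V_0 = 24/49;  E_1 = 5/7
V_2 = 24/49·E_1 + (5/7)²·V_1 = 1440/2401;  E_2 = 25/49
V_3 = 24/49·E_2 + (5/7)²·V_2 = 65400/117649;  E_3 = 125/343
V_4 = 24/49·E_3 + (5/7)²·V_3 = 2664000/5764801;  E_4 = 625/2401
V_5 = 24/49·E_4 + (5/7)²·V_4 = 102615000/282475249;  E_5 = 3125/16807

102615000/282475249


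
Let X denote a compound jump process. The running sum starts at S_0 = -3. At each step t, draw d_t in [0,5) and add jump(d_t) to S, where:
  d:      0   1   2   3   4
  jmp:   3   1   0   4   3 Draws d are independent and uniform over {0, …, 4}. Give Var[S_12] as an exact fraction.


648/25

Outcome values over d=0..4: [3, 1, 0, 4, 3]
Σy = 11, Σy² = 35, M = 5
μ = 11/5 = 11/5,  σ² = 35/5 − (11/5)² = 54/25
Independent increments: Var[S_12] = 12·σ² = 12·(54/25) = 648/25


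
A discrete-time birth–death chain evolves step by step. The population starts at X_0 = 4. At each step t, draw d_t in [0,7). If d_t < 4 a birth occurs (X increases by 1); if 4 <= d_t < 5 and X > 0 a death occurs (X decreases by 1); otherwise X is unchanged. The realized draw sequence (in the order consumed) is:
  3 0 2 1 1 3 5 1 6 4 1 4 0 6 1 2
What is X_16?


t=0: X=4, d=3 → birth, X_1=5
t=1: X=5, d=0 → birth, X_2=6
t=2: X=6, d=2 → birth, X_3=7
t=3: X=7, d=1 → birth, X_4=8
t=4: X=8, d=1 → birth, X_5=9
t=5: X=9, d=3 → birth, X_6=10
t=6: X=10, d=5 → hold, X_7=10
t=7: X=10, d=1 → birth, X_8=11
t=8: X=11, d=6 → hold, X_9=11
t=9: X=11, d=4 → death, X_10=10
t=10: X=10, d=1 → birth, X_11=11
t=11: X=11, d=4 → death, X_12=10
t=12: X=10, d=0 → birth, X_13=11
t=13: X=11, d=6 → hold, X_14=11
t=14: X=11, d=1 → birth, X_15=12
t=15: X=12, d=2 → birth, X_16=13

13


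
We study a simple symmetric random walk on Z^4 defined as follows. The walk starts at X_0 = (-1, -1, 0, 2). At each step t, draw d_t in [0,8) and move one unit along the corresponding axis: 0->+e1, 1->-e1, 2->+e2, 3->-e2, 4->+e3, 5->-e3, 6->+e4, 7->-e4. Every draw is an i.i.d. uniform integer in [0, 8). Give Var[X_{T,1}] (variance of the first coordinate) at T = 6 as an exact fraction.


Outcome values over d=0..7: [1, -1, 0, 0, 0, 0, 0, 0]
Σy = 0, Σy² = 2, M = 8
μ = 0/8 = 0,  σ² = 2/8 − (0)² = 1/4
Independent increments: Var[X_6] = 6·σ² = 6·(1/4) = 3/2

3/2


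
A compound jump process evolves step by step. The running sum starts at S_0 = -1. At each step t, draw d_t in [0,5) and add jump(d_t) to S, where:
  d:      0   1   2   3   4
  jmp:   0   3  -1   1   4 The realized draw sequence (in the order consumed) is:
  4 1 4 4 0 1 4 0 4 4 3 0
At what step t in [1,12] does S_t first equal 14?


t=0: S=-1, d=4, jump=4, S_1=3
t=1: S=3, d=1, jump=3, S_2=6
t=2: S=6, d=4, jump=4, S_3=10
t=3: S=10, d=4, jump=4, S_4=14
t=4: S=14, d=0, jump=0, S_5=14
t=5: S=14, d=1, jump=3, S_6=17
t=6: S=17, d=4, jump=4, S_7=21
t=7: S=21, d=0, jump=0, S_8=21
t=8: S=21, d=4, jump=4, S_9=25
t=9: S=25, d=4, jump=4, S_10=29
t=10: S=29, d=3, jump=1, S_11=30
t=11: S=30, d=0, jump=0, S_12=30

4


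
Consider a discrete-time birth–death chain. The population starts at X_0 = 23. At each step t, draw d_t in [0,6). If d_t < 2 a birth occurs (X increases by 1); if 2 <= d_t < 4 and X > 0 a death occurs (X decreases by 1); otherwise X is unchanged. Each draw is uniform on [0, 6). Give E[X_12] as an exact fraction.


23

X can drop by at most 1 per step and X_0 = 23 > T = 12, so X_t >= 23 − t >= 11 > 0 for every t <= 12: the floor at 0 (the 'and X > 0' condition) never binds. Hence X_12 = X_0 + Σ_{t<12} Y_t with i.i.d. increments Y_t = y(d_t) ∈ {+1, −1, 0}.
Outcome values over d=0..5: [1, 1, -1, -1, 0, 0]
Σy = 0, Σy² = 4, M = 6
μ = 0/6 = 0,  σ² = 4/6 − (0)² = 2/3
E[X_12] = 23 + 12·(0) = 23


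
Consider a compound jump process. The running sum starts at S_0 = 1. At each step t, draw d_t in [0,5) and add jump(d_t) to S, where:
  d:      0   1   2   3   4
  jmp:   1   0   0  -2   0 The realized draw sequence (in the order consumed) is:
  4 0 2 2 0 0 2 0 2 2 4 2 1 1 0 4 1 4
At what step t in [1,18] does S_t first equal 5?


8

t=0: S=1, d=4, jump=0, S_1=1
t=1: S=1, d=0, jump=1, S_2=2
t=2: S=2, d=2, jump=0, S_3=2
t=3: S=2, d=2, jump=0, S_4=2
t=4: S=2, d=0, jump=1, S_5=3
t=5: S=3, d=0, jump=1, S_6=4
t=6: S=4, d=2, jump=0, S_7=4
t=7: S=4, d=0, jump=1, S_8=5
t=8: S=5, d=2, jump=0, S_9=5
t=9: S=5, d=2, jump=0, S_10=5
t=10: S=5, d=4, jump=0, S_11=5
t=11: S=5, d=2, jump=0, S_12=5
t=12: S=5, d=1, jump=0, S_13=5
t=13: S=5, d=1, jump=0, S_14=5
t=14: S=5, d=0, jump=1, S_15=6
t=15: S=6, d=4, jump=0, S_16=6
t=16: S=6, d=1, jump=0, S_17=6
t=17: S=6, d=4, jump=0, S_18=6


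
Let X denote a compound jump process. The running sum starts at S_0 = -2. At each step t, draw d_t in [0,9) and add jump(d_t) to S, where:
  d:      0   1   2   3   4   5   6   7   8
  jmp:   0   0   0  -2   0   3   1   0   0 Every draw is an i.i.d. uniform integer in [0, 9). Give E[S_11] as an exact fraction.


4/9

Outcome values over d=0..8: [0, 0, 0, -2, 0, 3, 1, 0, 0]
Σy = 2, Σy² = 14, M = 9
μ = 2/9 = 2/9,  σ² = 14/9 − (2/9)² = 122/81
E[S_11] = -2 + 11·(2/9) = 4/9


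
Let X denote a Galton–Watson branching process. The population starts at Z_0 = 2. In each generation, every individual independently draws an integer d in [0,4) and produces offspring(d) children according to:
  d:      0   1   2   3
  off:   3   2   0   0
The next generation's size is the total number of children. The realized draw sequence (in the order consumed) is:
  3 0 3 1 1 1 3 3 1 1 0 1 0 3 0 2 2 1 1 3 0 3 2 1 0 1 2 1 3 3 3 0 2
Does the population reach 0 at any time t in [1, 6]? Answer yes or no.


no

gen 0: Z_0=2, draws=[3, 0], offspring=[0, 3], Z_1=3
gen 1: Z_1=3, draws=[3, 1, 1], offspring=[0, 2, 2], Z_2=4
gen 2: Z_2=4, draws=[1, 3, 3, 1], offspring=[2, 0, 0, 2], Z_3=4
gen 3: Z_3=4, draws=[1, 0, 1, 0], offspring=[2, 3, 2, 3], Z_4=10
gen 4: Z_4=10, draws=[3, 0, 2, 2, 1, 1, 3, 0, 3, 2], offspring=[0, 3, 0, 0, 2, 2, 0, 3, 0, 0], Z_5=10
gen 5: Z_5=10, draws=[1, 0, 1, 2, 1, 3, 3, 3, 0, 2], offspring=[2, 3, 2, 0, 2, 0, 0, 0, 3, 0], Z_6=12


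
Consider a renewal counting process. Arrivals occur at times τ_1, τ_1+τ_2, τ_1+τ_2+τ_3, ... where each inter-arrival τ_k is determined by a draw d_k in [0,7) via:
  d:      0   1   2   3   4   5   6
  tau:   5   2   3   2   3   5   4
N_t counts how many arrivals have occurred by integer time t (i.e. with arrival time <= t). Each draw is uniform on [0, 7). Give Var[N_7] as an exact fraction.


Inter-arrival values over d=0..6: [5, 2, 3, 2, 3, 5, 4]
Each d has probability 1/7, so the pmf of τ is: f(2) = 2/7, f(3) = 2/7, f(4) = 1/7, f(5) = 2/7
Let p_n(j) = P(N_n = j), with p_0 = [1]. Condition on τ_1: p_n(0) = P(τ > n), and for j >= 1, p_n(j) = Σ_{k<=n} f(k)·p_{n−k}(j−1)
p_1 = [1]  (j = 0)
p_2 = [5/7, 2/7]  (j = 0..1)
p_3 = [3/7, 4/7]  (j = 0..1)
p_4 = [2/7, 31/49, 4/49]  (j = 0..2)
p_5 = [0, 37/49, 12/49]  (j = 0..2)
p_6 = [0, 29/49, 132/343, 8/343]  (j = 0..3)
p_7 = [0, 17/49, 192/343, 32/343]  (j = 0..3)
E[N_7] = Σ j·p_7(j) = 599/343;  E[N_7²] = Σ j²·p_7(j) = 1175/343
Var[N_7] = 1175/343 − (599/343)² = 44224/117649

44224/117649


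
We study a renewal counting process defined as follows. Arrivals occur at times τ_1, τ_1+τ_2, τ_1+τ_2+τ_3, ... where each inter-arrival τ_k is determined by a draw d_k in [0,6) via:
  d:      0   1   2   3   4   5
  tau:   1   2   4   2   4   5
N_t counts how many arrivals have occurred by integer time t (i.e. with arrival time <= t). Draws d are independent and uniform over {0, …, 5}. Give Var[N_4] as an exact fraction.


Inter-arrival values over d=0..5: [1, 2, 4, 2, 4, 5]
Each d has probability 1/6, so the pmf of τ is: f(1) = 1/6, f(2) = 1/3, f(4) = 1/3, f(5) = 1/6
Let p_n(j) = P(N_n = j), with p_0 = [1]. Condition on τ_1: p_n(0) = P(τ > n), and for j >= 1, p_n(j) = Σ_{k<=n} f(k)·p_{n−k}(j−1)
p_1 = [5/6, 1/6]  (j = 0..1)
p_2 = [1/2, 17/36, 1/36]  (j = 0..2)
p_3 = [1/2, 13/36, 29/216, 1/216]  (j = 0..3)
p_4 = [1/6, 7/12, 47/216, 41/1296, 1/1296]  (j = 0..4)
E[N_4] = Σ j·p_4(j) = 1447/1296;  E[N_4²] = Σ j²·p_4(j) = 2269/1296
Var[N_4] = 2269/1296 − (1447/1296)² = 846815/1679616

846815/1679616


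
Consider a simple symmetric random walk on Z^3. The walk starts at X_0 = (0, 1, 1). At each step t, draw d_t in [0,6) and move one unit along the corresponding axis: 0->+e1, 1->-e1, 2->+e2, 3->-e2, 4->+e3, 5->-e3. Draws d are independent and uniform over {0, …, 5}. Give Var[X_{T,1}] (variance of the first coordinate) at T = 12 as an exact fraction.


Outcome values over d=0..5: [1, -1, 0, 0, 0, 0]
Σy = 0, Σy² = 2, M = 6
μ = 0/6 = 0,  σ² = 2/6 − (0)² = 1/3
Independent increments: Var[X_12] = 12·σ² = 12·(1/3) = 4

4


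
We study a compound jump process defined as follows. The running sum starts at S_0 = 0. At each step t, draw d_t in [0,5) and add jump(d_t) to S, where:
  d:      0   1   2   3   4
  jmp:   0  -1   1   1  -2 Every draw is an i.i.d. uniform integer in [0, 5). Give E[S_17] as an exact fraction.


-17/5

Outcome values over d=0..4: [0, -1, 1, 1, -2]
Σy = -1, Σy² = 7, M = 5
μ = -1/5 = -1/5,  σ² = 7/5 − (-1/5)² = 34/25
E[S_17] = 0 + 17·(-1/5) = -17/5


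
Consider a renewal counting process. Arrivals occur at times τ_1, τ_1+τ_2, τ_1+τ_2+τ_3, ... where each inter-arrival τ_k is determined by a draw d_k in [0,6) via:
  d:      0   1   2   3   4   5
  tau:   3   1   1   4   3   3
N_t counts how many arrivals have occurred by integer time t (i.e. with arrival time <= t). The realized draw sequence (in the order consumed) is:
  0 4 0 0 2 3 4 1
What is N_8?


draw d_1=0: τ_1=3, arrival time A_1=3
draw d_2=4: τ_2=3, arrival time A_2=6
draw d_3=0: τ_3=3, arrival time A_3=9
draw d_4=0: τ_4=3, arrival time A_4=12
draw d_5=2: τ_5=1, arrival time A_5=13
draw d_6=3: τ_6=4, arrival time A_6=17
draw d_7=4: τ_7=3, arrival time A_7=20
draw d_8=1: τ_8=1, arrival time A_8=21
N_t over t=0..8: 0:0 1:0 2:0 3:1 4:1 5:1 6:2 7:2 8:2

2


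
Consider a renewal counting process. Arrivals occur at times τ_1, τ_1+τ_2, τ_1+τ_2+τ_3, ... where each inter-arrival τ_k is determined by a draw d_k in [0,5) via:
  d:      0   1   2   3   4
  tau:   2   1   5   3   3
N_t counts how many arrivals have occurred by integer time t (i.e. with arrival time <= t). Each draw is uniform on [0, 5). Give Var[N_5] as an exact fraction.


Inter-arrival values over d=0..4: [2, 1, 5, 3, 3]
Each d has probability 1/5, so the pmf of τ is: f(1) = 1/5, f(2) = 1/5, f(3) = 2/5, f(5) = 1/5
Let p_n(j) = P(N_n = j), with p_0 = [1]. Condition on τ_1: p_n(0) = P(τ > n), and for j >= 1, p_n(j) = Σ_{k<=n} f(k)·p_{n−k}(j−1)
p_1 = [4/5, 1/5]  (j = 0..1)
p_2 = [3/5, 9/25, 1/25]  (j = 0..2)
p_3 = [1/5, 17/25, 14/125, 1/125]  (j = 0..3)
p_4 = [1/5, 12/25, 36/125, 19/625, 1/625]  (j = 0..4)
p_5 = [0, 13/25, 47/125, 12/125, 24/3125, 1/3125]  (j = 0..5)
E[N_5] = Σ j·p_5(j) = 4976/3125;  E[N_5²] = Σ j²·p_5(j) = 9434/3125
Var[N_5] = 9434/3125 − (4976/3125)² = 4720674/9765625

4720674/9765625


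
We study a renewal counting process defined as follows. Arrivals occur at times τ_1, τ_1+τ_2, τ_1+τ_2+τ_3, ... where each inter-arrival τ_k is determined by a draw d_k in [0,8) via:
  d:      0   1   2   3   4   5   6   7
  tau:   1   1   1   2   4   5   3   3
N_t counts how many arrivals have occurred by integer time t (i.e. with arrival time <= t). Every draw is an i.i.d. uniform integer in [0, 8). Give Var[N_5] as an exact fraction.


853466407/1073741824

Inter-arrival values over d=0..7: [1, 1, 1, 2, 4, 5, 3, 3]
Each d has probability 1/8, so the pmf of τ is: f(1) = 3/8, f(2) = 1/8, f(3) = 1/4, f(4) = 1/8, f(5) = 1/8
Let p_n(j) = P(N_n = j), with p_0 = [1]. Condition on τ_1: p_n(0) = P(τ > n), and for j >= 1, p_n(j) = Σ_{k<=n} f(k)·p_{n−k}(j−1)
p_1 = [5/8, 3/8]  (j = 0..1)
p_2 = [1/2, 23/64, 9/64]  (j = 0..2)
p_3 = [1/4, 33/64, 93/512, 27/512]  (j = 0..3)
p_4 = [1/8, 7/16, 85/256, 351/4096, 81/4096]  (j = 0..4)
p_5 = [0, 13/32, 187/512, 747/4096, 1269/32768, 243/32768]  (j = 0..5)
E[N_5] = Σ j·p_5(j) = 61467/32768;  E[N_5²] = Σ j²·p_5(j) = 141347/32768
Var[N_5] = 141347/32768 − (61467/32768)² = 853466407/1073741824


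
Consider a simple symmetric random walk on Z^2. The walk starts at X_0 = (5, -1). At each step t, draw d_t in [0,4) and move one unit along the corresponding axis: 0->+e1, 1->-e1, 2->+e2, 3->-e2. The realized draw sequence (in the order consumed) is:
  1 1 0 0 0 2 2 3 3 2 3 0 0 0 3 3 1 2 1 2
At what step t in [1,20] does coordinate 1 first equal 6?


5

t=0: X=(5, -1), d=1 → -e1, X_1=(4, -1)
t=1: X=(4, -1), d=1 → -e1, X_2=(3, -1)
t=2: X=(3, -1), d=0 → +e1, X_3=(4, -1)
t=3: X=(4, -1), d=0 → +e1, X_4=(5, -1)
t=4: X=(5, -1), d=0 → +e1, X_5=(6, -1)
t=5: X=(6, -1), d=2 → +e2, X_6=(6, 0)
t=6: X=(6, 0), d=2 → +e2, X_7=(6, 1)
t=7: X=(6, 1), d=3 → -e2, X_8=(6, 0)
t=8: X=(6, 0), d=3 → -e2, X_9=(6, -1)
t=9: X=(6, -1), d=2 → +e2, X_10=(6, 0)
t=10: X=(6, 0), d=3 → -e2, X_11=(6, -1)
t=11: X=(6, -1), d=0 → +e1, X_12=(7, -1)
t=12: X=(7, -1), d=0 → +e1, X_13=(8, -1)
t=13: X=(8, -1), d=0 → +e1, X_14=(9, -1)
t=14: X=(9, -1), d=3 → -e2, X_15=(9, -2)
t=15: X=(9, -2), d=3 → -e2, X_16=(9, -3)
t=16: X=(9, -3), d=1 → -e1, X_17=(8, -3)
t=17: X=(8, -3), d=2 → +e2, X_18=(8, -2)
t=18: X=(8, -2), d=1 → -e1, X_19=(7, -2)
t=19: X=(7, -2), d=2 → +e2, X_20=(7, -1)


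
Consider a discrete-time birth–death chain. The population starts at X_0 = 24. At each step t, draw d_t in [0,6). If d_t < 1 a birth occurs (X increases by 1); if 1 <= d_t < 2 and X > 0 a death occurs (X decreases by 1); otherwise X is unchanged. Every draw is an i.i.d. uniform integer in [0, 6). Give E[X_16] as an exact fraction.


X can drop by at most 1 per step and X_0 = 24 > T = 16, so X_t >= 24 − t >= 8 > 0 for every t <= 16: the floor at 0 (the 'and X > 0' condition) never binds. Hence X_16 = X_0 + Σ_{t<16} Y_t with i.i.d. increments Y_t = y(d_t) ∈ {+1, −1, 0}.
Outcome values over d=0..5: [1, -1, 0, 0, 0, 0]
Σy = 0, Σy² = 2, M = 6
μ = 0/6 = 0,  σ² = 2/6 − (0)² = 1/3
E[X_16] = 24 + 16·(0) = 24

24


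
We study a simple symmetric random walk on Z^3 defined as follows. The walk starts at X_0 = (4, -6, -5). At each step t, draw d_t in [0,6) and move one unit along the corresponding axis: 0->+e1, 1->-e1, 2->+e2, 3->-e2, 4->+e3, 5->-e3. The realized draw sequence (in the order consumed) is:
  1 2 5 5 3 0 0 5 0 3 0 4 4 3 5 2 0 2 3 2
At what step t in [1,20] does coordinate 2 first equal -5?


t=0: X=(4, -6, -5), d=1 → -e1, X_1=(3, -6, -5)
t=1: X=(3, -6, -5), d=2 → +e2, X_2=(3, -5, -5)
t=2: X=(3, -5, -5), d=5 → -e3, X_3=(3, -5, -6)
t=3: X=(3, -5, -6), d=5 → -e3, X_4=(3, -5, -7)
t=4: X=(3, -5, -7), d=3 → -e2, X_5=(3, -6, -7)
t=5: X=(3, -6, -7), d=0 → +e1, X_6=(4, -6, -7)
t=6: X=(4, -6, -7), d=0 → +e1, X_7=(5, -6, -7)
t=7: X=(5, -6, -7), d=5 → -e3, X_8=(5, -6, -8)
t=8: X=(5, -6, -8), d=0 → +e1, X_9=(6, -6, -8)
t=9: X=(6, -6, -8), d=3 → -e2, X_10=(6, -7, -8)
t=10: X=(6, -7, -8), d=0 → +e1, X_11=(7, -7, -8)
t=11: X=(7, -7, -8), d=4 → +e3, X_12=(7, -7, -7)
t=12: X=(7, -7, -7), d=4 → +e3, X_13=(7, -7, -6)
t=13: X=(7, -7, -6), d=3 → -e2, X_14=(7, -8, -6)
t=14: X=(7, -8, -6), d=5 → -e3, X_15=(7, -8, -7)
t=15: X=(7, -8, -7), d=2 → +e2, X_16=(7, -7, -7)
t=16: X=(7, -7, -7), d=0 → +e1, X_17=(8, -7, -7)
t=17: X=(8, -7, -7), d=2 → +e2, X_18=(8, -6, -7)
t=18: X=(8, -6, -7), d=3 → -e2, X_19=(8, -7, -7)
t=19: X=(8, -7, -7), d=2 → +e2, X_20=(8, -6, -7)

2


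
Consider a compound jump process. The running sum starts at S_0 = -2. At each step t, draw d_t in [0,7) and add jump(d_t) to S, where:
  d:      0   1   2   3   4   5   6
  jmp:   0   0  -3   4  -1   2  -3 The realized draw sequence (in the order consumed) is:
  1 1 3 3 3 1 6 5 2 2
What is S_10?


t=0: S=-2, d=1, jump=0, S_1=-2
t=1: S=-2, d=1, jump=0, S_2=-2
t=2: S=-2, d=3, jump=4, S_3=2
t=3: S=2, d=3, jump=4, S_4=6
t=4: S=6, d=3, jump=4, S_5=10
t=5: S=10, d=1, jump=0, S_6=10
t=6: S=10, d=6, jump=-3, S_7=7
t=7: S=7, d=5, jump=2, S_8=9
t=8: S=9, d=2, jump=-3, S_9=6
t=9: S=6, d=2, jump=-3, S_10=3

3


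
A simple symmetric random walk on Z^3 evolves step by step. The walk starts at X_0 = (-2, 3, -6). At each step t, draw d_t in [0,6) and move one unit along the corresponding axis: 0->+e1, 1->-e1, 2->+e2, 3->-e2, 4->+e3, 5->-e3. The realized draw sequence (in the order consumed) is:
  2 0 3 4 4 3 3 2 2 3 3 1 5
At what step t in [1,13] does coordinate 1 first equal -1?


t=0: X=(-2, 3, -6), d=2 → +e2, X_1=(-2, 4, -6)
t=1: X=(-2, 4, -6), d=0 → +e1, X_2=(-1, 4, -6)
t=2: X=(-1, 4, -6), d=3 → -e2, X_3=(-1, 3, -6)
t=3: X=(-1, 3, -6), d=4 → +e3, X_4=(-1, 3, -5)
t=4: X=(-1, 3, -5), d=4 → +e3, X_5=(-1, 3, -4)
t=5: X=(-1, 3, -4), d=3 → -e2, X_6=(-1, 2, -4)
t=6: X=(-1, 2, -4), d=3 → -e2, X_7=(-1, 1, -4)
t=7: X=(-1, 1, -4), d=2 → +e2, X_8=(-1, 2, -4)
t=8: X=(-1, 2, -4), d=2 → +e2, X_9=(-1, 3, -4)
t=9: X=(-1, 3, -4), d=3 → -e2, X_10=(-1, 2, -4)
t=10: X=(-1, 2, -4), d=3 → -e2, X_11=(-1, 1, -4)
t=11: X=(-1, 1, -4), d=1 → -e1, X_12=(-2, 1, -4)
t=12: X=(-2, 1, -4), d=5 → -e3, X_13=(-2, 1, -5)

2


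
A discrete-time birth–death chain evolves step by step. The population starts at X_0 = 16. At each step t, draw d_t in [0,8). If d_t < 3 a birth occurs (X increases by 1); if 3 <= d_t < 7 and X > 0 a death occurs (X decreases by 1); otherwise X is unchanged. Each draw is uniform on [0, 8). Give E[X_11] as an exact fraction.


X can drop by at most 1 per step and X_0 = 16 > T = 11, so X_t >= 16 − t >= 5 > 0 for every t <= 11: the floor at 0 (the 'and X > 0' condition) never binds. Hence X_11 = X_0 + Σ_{t<11} Y_t with i.i.d. increments Y_t = y(d_t) ∈ {+1, −1, 0}.
Outcome values over d=0..7: [1, 1, 1, -1, -1, -1, -1, 0]
Σy = -1, Σy² = 7, M = 8
μ = -1/8 = -1/8,  σ² = 7/8 − (-1/8)² = 55/64
E[X_11] = 16 + 11·(-1/8) = 117/8

117/8


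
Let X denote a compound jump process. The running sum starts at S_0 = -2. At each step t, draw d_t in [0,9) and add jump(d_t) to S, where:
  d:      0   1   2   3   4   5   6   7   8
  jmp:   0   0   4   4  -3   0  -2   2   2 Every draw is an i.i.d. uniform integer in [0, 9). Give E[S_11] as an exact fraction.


Outcome values over d=0..8: [0, 0, 4, 4, -3, 0, -2, 2, 2]
Σy = 7, Σy² = 53, M = 9
μ = 7/9 = 7/9,  σ² = 53/9 − (7/9)² = 428/81
E[S_11] = -2 + 11·(7/9) = 59/9

59/9


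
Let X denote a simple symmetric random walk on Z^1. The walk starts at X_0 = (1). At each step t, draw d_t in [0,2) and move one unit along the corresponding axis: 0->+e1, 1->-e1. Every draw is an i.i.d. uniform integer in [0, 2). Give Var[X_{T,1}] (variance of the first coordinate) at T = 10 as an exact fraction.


10

Outcome values over d=0..1: [1, -1]
Σy = 0, Σy² = 2, M = 2
μ = 0/2 = 0,  σ² = 2/2 − (0)² = 1
Independent increments: Var[X_10] = 10·σ² = 10·(1) = 10


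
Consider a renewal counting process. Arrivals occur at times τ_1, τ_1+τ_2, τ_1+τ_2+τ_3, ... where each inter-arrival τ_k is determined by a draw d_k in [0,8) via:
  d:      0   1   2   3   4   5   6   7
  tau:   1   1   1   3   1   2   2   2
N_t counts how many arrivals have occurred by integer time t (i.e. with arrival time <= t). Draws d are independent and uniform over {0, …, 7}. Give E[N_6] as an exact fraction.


Inter-arrival values over d=0..7: [1, 1, 1, 3, 1, 2, 2, 2]
Each d has probability 1/8, so the pmf of τ is: f(1) = 1/2, f(2) = 3/8, f(3) = 1/8
Renewal equation for m(n) = E[N_n]: condition on τ_1 = k (if k <= n, one arrival plus a fresh copy on the remaining n−k steps): m(n) = F(n) + Σ_{k<=n} f(k)·m(n−k), where F(n) = P(τ <= n) and m(0) = 0
m(1) = F(1) = 1/2
m(2) = F(2) + f(1)·m(1) = 7/8 + 1/2·1/2 = 9/8
m(3) = F(3) + f(1)·m(2) + f(2)·m(1) = 1 + 1/2·9/8 + 3/8·1/2 = 7/4
m(4) = F(4) + f(1)·m(3) + f(2)·m(2) + f(3)·m(1) = 1 + 1/2·7/4 + 3/8·9/8 + 1/8·1/2 = 151/64
m(5) = F(5) + f(1)·m(4) + f(2)·m(3) + f(3)·m(2) = 1 + 1/2·151/64 + 3/8·7/4 + 1/8·9/8 = 381/128
m(6) = F(6) + f(1)·m(5) + f(2)·m(4) + f(3)·m(3) = 1 + 1/2·381/128 + 3/8·151/64 + 1/8·7/4 = 1839/512
E[N_6] = m(6) = 1839/512

1839/512


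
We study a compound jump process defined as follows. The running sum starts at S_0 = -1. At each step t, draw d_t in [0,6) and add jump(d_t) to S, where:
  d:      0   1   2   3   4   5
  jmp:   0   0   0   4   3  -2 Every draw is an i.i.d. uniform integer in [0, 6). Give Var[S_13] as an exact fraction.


1937/36

Outcome values over d=0..5: [0, 0, 0, 4, 3, -2]
Σy = 5, Σy² = 29, M = 6
μ = 5/6 = 5/6,  σ² = 29/6 − (5/6)² = 149/36
Independent increments: Var[S_13] = 13·σ² = 13·(149/36) = 1937/36


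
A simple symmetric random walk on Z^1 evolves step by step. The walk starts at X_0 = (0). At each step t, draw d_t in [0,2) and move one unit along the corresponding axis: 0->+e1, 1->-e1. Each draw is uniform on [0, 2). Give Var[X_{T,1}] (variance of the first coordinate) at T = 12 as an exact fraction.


Outcome values over d=0..1: [1, -1]
Σy = 0, Σy² = 2, M = 2
μ = 0/2 = 0,  σ² = 2/2 − (0)² = 1
Independent increments: Var[X_12] = 12·σ² = 12·(1) = 12

12


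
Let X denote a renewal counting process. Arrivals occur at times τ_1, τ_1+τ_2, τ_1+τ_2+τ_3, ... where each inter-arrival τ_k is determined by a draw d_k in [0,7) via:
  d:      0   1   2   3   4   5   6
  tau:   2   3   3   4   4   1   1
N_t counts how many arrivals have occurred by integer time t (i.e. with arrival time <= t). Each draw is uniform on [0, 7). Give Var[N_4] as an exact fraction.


2222412/5764801

Inter-arrival values over d=0..6: [2, 3, 3, 4, 4, 1, 1]
Each d has probability 1/7, so the pmf of τ is: f(1) = 2/7, f(2) = 1/7, f(3) = 2/7, f(4) = 2/7
Let p_n(j) = P(N_n = j), with p_0 = [1]. Condition on τ_1: p_n(0) = P(τ > n), and for j >= 1, p_n(j) = Σ_{k<=n} f(k)·p_{n−k}(j−1)
p_1 = [5/7, 2/7]  (j = 0..1)
p_2 = [4/7, 17/49, 4/49]  (j = 0..2)
p_3 = [2/7, 27/49, 48/343, 8/343]  (j = 0..3)
p_4 = [0, 32/49, 99/343, 124/2401, 16/2401]  (j = 0..4)
E[N_4] = Σ j·p_4(j) = 3390/2401;  E[N_4²] = Σ j²·p_4(j) = 816/343
Var[N_4] = 816/343 − (3390/2401)² = 2222412/5764801


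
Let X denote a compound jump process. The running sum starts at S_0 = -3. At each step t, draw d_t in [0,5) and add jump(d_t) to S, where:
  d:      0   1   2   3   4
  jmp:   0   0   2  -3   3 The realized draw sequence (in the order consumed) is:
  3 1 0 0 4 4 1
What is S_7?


t=0: S=-3, d=3, jump=-3, S_1=-6
t=1: S=-6, d=1, jump=0, S_2=-6
t=2: S=-6, d=0, jump=0, S_3=-6
t=3: S=-6, d=0, jump=0, S_4=-6
t=4: S=-6, d=4, jump=3, S_5=-3
t=5: S=-3, d=4, jump=3, S_6=0
t=6: S=0, d=1, jump=0, S_7=0

0


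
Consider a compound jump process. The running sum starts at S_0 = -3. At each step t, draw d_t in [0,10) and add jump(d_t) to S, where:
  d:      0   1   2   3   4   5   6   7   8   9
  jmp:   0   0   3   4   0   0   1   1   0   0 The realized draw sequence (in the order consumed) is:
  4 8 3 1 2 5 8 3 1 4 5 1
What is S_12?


8

t=0: S=-3, d=4, jump=0, S_1=-3
t=1: S=-3, d=8, jump=0, S_2=-3
t=2: S=-3, d=3, jump=4, S_3=1
t=3: S=1, d=1, jump=0, S_4=1
t=4: S=1, d=2, jump=3, S_5=4
t=5: S=4, d=5, jump=0, S_6=4
t=6: S=4, d=8, jump=0, S_7=4
t=7: S=4, d=3, jump=4, S_8=8
t=8: S=8, d=1, jump=0, S_9=8
t=9: S=8, d=4, jump=0, S_10=8
t=10: S=8, d=5, jump=0, S_11=8
t=11: S=8, d=1, jump=0, S_12=8


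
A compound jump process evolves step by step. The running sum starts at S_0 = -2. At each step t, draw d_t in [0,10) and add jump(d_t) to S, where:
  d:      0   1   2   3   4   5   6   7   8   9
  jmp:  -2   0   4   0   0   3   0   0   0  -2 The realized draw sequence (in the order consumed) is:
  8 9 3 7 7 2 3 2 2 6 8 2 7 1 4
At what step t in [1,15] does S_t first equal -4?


t=0: S=-2, d=8, jump=0, S_1=-2
t=1: S=-2, d=9, jump=-2, S_2=-4
t=2: S=-4, d=3, jump=0, S_3=-4
t=3: S=-4, d=7, jump=0, S_4=-4
t=4: S=-4, d=7, jump=0, S_5=-4
t=5: S=-4, d=2, jump=4, S_6=0
t=6: S=0, d=3, jump=0, S_7=0
t=7: S=0, d=2, jump=4, S_8=4
t=8: S=4, d=2, jump=4, S_9=8
t=9: S=8, d=6, jump=0, S_10=8
t=10: S=8, d=8, jump=0, S_11=8
t=11: S=8, d=2, jump=4, S_12=12
t=12: S=12, d=7, jump=0, S_13=12
t=13: S=12, d=1, jump=0, S_14=12
t=14: S=12, d=4, jump=0, S_15=12

2


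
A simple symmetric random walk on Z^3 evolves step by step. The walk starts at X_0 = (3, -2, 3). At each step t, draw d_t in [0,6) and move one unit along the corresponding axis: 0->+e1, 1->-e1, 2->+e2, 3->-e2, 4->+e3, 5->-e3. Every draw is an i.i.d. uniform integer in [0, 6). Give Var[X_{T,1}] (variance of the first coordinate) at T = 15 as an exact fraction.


5

Outcome values over d=0..5: [1, -1, 0, 0, 0, 0]
Σy = 0, Σy² = 2, M = 6
μ = 0/6 = 0,  σ² = 2/6 − (0)² = 1/3
Independent increments: Var[X_15] = 15·σ² = 15·(1/3) = 5


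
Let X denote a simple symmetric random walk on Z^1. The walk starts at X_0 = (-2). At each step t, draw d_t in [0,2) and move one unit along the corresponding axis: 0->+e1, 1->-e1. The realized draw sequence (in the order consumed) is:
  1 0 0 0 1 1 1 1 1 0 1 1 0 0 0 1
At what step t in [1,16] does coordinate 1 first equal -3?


t=0: X=(-2), d=1 → -e1, X_1=(-3)
t=1: X=(-3), d=0 → +e1, X_2=(-2)
t=2: X=(-2), d=0 → +e1, X_3=(-1)
t=3: X=(-1), d=0 → +e1, X_4=(0)
t=4: X=(0), d=1 → -e1, X_5=(-1)
t=5: X=(-1), d=1 → -e1, X_6=(-2)
t=6: X=(-2), d=1 → -e1, X_7=(-3)
t=7: X=(-3), d=1 → -e1, X_8=(-4)
t=8: X=(-4), d=1 → -e1, X_9=(-5)
t=9: X=(-5), d=0 → +e1, X_10=(-4)
t=10: X=(-4), d=1 → -e1, X_11=(-5)
t=11: X=(-5), d=1 → -e1, X_12=(-6)
t=12: X=(-6), d=0 → +e1, X_13=(-5)
t=13: X=(-5), d=0 → +e1, X_14=(-4)
t=14: X=(-4), d=0 → +e1, X_15=(-3)
t=15: X=(-3), d=1 → -e1, X_16=(-4)

1


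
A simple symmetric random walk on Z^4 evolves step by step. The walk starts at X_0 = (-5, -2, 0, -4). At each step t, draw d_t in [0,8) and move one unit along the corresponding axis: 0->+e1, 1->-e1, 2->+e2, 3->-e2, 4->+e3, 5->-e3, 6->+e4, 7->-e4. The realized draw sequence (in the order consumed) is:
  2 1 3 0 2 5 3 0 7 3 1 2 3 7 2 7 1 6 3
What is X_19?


t=0: X=(-5, -2, 0, -4), d=2 → +e2, X_1=(-5, -1, 0, -4)
t=1: X=(-5, -1, 0, -4), d=1 → -e1, X_2=(-6, -1, 0, -4)
t=2: X=(-6, -1, 0, -4), d=3 → -e2, X_3=(-6, -2, 0, -4)
t=3: X=(-6, -2, 0, -4), d=0 → +e1, X_4=(-5, -2, 0, -4)
t=4: X=(-5, -2, 0, -4), d=2 → +e2, X_5=(-5, -1, 0, -4)
t=5: X=(-5, -1, 0, -4), d=5 → -e3, X_6=(-5, -1, -1, -4)
t=6: X=(-5, -1, -1, -4), d=3 → -e2, X_7=(-5, -2, -1, -4)
t=7: X=(-5, -2, -1, -4), d=0 → +e1, X_8=(-4, -2, -1, -4)
t=8: X=(-4, -2, -1, -4), d=7 → -e4, X_9=(-4, -2, -1, -5)
t=9: X=(-4, -2, -1, -5), d=3 → -e2, X_10=(-4, -3, -1, -5)
t=10: X=(-4, -3, -1, -5), d=1 → -e1, X_11=(-5, -3, -1, -5)
t=11: X=(-5, -3, -1, -5), d=2 → +e2, X_12=(-5, -2, -1, -5)
t=12: X=(-5, -2, -1, -5), d=3 → -e2, X_13=(-5, -3, -1, -5)
t=13: X=(-5, -3, -1, -5), d=7 → -e4, X_14=(-5, -3, -1, -6)
t=14: X=(-5, -3, -1, -6), d=2 → +e2, X_15=(-5, -2, -1, -6)
t=15: X=(-5, -2, -1, -6), d=7 → -e4, X_16=(-5, -2, -1, -7)
t=16: X=(-5, -2, -1, -7), d=1 → -e1, X_17=(-6, -2, -1, -7)
t=17: X=(-6, -2, -1, -7), d=6 → +e4, X_18=(-6, -2, -1, -6)
t=18: X=(-6, -2, -1, -6), d=3 → -e2, X_19=(-6, -3, -1, -6)

(-6, -3, -1, -6)
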